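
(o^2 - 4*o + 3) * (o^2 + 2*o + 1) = o^4 - 2*o^3 - 4*o^2 + 2*o + 3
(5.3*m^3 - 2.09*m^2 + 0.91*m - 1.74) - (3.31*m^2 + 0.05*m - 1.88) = 5.3*m^3 - 5.4*m^2 + 0.86*m + 0.14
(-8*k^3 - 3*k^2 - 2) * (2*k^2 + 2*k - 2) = -16*k^5 - 22*k^4 + 10*k^3 + 2*k^2 - 4*k + 4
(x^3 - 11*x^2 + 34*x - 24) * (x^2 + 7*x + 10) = x^5 - 4*x^4 - 33*x^3 + 104*x^2 + 172*x - 240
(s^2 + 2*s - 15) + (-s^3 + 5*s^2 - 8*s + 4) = -s^3 + 6*s^2 - 6*s - 11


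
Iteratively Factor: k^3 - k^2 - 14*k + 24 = (k - 2)*(k^2 + k - 12) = (k - 3)*(k - 2)*(k + 4)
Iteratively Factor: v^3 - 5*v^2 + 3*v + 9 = (v - 3)*(v^2 - 2*v - 3) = (v - 3)^2*(v + 1)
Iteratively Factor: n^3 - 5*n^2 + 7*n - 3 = (n - 3)*(n^2 - 2*n + 1) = (n - 3)*(n - 1)*(n - 1)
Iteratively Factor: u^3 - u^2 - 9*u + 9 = (u - 1)*(u^2 - 9) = (u - 1)*(u + 3)*(u - 3)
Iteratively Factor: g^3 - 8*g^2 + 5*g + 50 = (g + 2)*(g^2 - 10*g + 25) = (g - 5)*(g + 2)*(g - 5)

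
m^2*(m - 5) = m^3 - 5*m^2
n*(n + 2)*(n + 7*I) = n^3 + 2*n^2 + 7*I*n^2 + 14*I*n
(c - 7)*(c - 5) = c^2 - 12*c + 35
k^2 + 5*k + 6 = (k + 2)*(k + 3)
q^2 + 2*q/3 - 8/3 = (q - 4/3)*(q + 2)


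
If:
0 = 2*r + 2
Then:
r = -1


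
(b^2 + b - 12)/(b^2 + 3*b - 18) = (b + 4)/(b + 6)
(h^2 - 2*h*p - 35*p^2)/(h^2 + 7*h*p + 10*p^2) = (h - 7*p)/(h + 2*p)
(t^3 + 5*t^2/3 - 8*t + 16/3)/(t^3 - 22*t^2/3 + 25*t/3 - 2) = (3*t^2 + 8*t - 16)/(3*t^2 - 19*t + 6)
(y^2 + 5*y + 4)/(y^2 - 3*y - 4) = (y + 4)/(y - 4)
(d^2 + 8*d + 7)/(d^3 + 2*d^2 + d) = (d + 7)/(d*(d + 1))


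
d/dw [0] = 0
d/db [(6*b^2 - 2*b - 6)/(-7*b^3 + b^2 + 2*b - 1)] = 14*(3*b^4 - 2*b^3 - 8*b^2 + 1)/(49*b^6 - 14*b^5 - 27*b^4 + 18*b^3 + 2*b^2 - 4*b + 1)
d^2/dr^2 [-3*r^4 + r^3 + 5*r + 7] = 6*r*(1 - 6*r)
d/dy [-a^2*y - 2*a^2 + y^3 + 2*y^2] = -a^2 + 3*y^2 + 4*y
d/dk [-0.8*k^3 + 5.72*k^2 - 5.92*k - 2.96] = -2.4*k^2 + 11.44*k - 5.92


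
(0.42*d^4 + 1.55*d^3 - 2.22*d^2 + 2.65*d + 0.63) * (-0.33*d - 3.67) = -0.1386*d^5 - 2.0529*d^4 - 4.9559*d^3 + 7.2729*d^2 - 9.9334*d - 2.3121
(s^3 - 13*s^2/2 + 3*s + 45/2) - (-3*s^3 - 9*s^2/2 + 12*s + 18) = 4*s^3 - 2*s^2 - 9*s + 9/2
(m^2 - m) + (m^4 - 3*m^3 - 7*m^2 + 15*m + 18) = m^4 - 3*m^3 - 6*m^2 + 14*m + 18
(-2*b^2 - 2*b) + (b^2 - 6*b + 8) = -b^2 - 8*b + 8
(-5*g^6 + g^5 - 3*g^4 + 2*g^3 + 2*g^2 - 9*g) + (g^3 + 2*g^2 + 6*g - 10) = -5*g^6 + g^5 - 3*g^4 + 3*g^3 + 4*g^2 - 3*g - 10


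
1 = 1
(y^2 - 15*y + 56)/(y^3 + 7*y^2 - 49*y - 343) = (y - 8)/(y^2 + 14*y + 49)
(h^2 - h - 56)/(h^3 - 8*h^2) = (h + 7)/h^2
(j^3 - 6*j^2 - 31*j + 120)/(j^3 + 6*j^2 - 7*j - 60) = (j - 8)/(j + 4)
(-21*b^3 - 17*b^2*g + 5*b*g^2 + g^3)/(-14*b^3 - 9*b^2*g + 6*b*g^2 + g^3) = (3*b - g)/(2*b - g)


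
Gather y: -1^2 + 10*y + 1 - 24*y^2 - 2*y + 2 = -24*y^2 + 8*y + 2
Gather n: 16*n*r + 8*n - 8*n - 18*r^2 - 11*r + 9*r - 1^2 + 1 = 16*n*r - 18*r^2 - 2*r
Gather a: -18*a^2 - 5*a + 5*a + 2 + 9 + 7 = 18 - 18*a^2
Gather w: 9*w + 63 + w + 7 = 10*w + 70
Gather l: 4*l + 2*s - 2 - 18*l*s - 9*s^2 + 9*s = l*(4 - 18*s) - 9*s^2 + 11*s - 2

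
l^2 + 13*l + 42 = (l + 6)*(l + 7)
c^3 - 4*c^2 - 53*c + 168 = (c - 8)*(c - 3)*(c + 7)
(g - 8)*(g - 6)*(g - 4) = g^3 - 18*g^2 + 104*g - 192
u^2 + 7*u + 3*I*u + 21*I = (u + 7)*(u + 3*I)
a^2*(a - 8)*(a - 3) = a^4 - 11*a^3 + 24*a^2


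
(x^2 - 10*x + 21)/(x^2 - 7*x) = (x - 3)/x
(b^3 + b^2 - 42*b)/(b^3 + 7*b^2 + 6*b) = (b^2 + b - 42)/(b^2 + 7*b + 6)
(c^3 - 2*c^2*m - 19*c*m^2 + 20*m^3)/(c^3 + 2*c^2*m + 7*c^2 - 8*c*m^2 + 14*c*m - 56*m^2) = (c^2 - 6*c*m + 5*m^2)/(c^2 - 2*c*m + 7*c - 14*m)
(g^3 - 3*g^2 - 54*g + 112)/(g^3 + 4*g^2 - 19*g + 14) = (g - 8)/(g - 1)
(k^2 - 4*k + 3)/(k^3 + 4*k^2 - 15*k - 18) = (k - 1)/(k^2 + 7*k + 6)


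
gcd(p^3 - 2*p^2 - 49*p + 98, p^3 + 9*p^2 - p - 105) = p + 7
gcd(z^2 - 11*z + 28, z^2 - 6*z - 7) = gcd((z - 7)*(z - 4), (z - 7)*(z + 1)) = z - 7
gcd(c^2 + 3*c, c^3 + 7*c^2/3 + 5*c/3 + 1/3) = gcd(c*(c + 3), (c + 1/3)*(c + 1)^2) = 1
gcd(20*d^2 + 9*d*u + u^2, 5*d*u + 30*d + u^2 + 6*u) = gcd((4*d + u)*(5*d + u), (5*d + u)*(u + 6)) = 5*d + u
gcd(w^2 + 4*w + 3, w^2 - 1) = w + 1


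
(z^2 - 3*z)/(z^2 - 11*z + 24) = z/(z - 8)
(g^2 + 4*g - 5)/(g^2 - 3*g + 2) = (g + 5)/(g - 2)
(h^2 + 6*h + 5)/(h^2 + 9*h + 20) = (h + 1)/(h + 4)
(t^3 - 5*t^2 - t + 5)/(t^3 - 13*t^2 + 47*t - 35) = (t + 1)/(t - 7)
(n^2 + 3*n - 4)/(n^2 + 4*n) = (n - 1)/n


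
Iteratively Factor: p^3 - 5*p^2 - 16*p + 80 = (p - 5)*(p^2 - 16) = (p - 5)*(p - 4)*(p + 4)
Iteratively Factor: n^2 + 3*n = (n)*(n + 3)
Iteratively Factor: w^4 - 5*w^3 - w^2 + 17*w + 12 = (w + 1)*(w^3 - 6*w^2 + 5*w + 12) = (w - 3)*(w + 1)*(w^2 - 3*w - 4) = (w - 3)*(w + 1)^2*(w - 4)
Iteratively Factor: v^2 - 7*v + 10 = (v - 5)*(v - 2)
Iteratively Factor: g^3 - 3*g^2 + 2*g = (g)*(g^2 - 3*g + 2) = g*(g - 1)*(g - 2)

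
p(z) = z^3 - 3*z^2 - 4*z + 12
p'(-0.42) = -0.95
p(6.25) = 113.95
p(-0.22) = 12.72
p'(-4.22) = 74.75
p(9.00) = 462.00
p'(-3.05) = 42.21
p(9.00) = 462.00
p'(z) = 3*z^2 - 6*z - 4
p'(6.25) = 75.69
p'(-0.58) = 0.49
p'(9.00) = 185.00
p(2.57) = -1.12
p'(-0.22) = -2.53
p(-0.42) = 13.08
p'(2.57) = 0.39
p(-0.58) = 13.12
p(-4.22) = -99.70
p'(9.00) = 185.00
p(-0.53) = 13.13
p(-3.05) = -32.08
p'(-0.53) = 0.02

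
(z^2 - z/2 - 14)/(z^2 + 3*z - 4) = (z^2 - z/2 - 14)/(z^2 + 3*z - 4)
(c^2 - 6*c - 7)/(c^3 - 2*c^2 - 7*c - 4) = (c - 7)/(c^2 - 3*c - 4)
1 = 1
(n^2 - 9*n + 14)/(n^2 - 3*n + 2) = (n - 7)/(n - 1)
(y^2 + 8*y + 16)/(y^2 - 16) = (y + 4)/(y - 4)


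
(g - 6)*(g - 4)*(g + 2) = g^3 - 8*g^2 + 4*g + 48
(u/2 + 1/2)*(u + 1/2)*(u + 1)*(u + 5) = u^4/2 + 15*u^3/4 + 29*u^2/4 + 21*u/4 + 5/4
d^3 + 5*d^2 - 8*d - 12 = (d - 2)*(d + 1)*(d + 6)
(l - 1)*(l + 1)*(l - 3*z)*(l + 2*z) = l^4 - l^3*z - 6*l^2*z^2 - l^2 + l*z + 6*z^2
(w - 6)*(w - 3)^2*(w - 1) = w^4 - 13*w^3 + 57*w^2 - 99*w + 54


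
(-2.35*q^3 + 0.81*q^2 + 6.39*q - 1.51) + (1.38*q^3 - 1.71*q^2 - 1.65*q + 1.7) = -0.97*q^3 - 0.9*q^2 + 4.74*q + 0.19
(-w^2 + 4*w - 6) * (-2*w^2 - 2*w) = 2*w^4 - 6*w^3 + 4*w^2 + 12*w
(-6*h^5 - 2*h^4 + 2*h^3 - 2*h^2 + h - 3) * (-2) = 12*h^5 + 4*h^4 - 4*h^3 + 4*h^2 - 2*h + 6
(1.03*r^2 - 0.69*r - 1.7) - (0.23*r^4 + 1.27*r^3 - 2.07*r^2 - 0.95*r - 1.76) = -0.23*r^4 - 1.27*r^3 + 3.1*r^2 + 0.26*r + 0.0600000000000001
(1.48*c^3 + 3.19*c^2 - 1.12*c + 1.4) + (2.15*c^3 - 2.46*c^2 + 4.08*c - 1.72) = 3.63*c^3 + 0.73*c^2 + 2.96*c - 0.32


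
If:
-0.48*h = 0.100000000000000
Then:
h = -0.21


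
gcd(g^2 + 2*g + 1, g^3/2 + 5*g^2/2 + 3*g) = 1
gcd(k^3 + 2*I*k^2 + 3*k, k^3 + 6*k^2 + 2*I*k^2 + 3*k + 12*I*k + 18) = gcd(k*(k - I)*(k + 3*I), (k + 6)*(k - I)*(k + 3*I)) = k^2 + 2*I*k + 3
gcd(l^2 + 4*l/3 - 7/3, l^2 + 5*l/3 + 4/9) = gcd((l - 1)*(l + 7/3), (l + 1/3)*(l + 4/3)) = 1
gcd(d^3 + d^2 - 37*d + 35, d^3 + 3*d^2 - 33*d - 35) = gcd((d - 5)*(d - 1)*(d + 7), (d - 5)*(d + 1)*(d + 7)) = d^2 + 2*d - 35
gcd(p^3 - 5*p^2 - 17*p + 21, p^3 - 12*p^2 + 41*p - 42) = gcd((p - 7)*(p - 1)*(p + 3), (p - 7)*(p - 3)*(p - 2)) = p - 7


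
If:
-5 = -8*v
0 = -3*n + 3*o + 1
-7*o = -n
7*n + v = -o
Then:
No Solution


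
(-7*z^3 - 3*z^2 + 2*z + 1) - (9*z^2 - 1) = -7*z^3 - 12*z^2 + 2*z + 2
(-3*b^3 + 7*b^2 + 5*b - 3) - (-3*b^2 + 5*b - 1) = -3*b^3 + 10*b^2 - 2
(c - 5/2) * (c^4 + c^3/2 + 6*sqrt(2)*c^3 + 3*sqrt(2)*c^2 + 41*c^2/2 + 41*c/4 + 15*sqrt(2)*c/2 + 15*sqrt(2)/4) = c^5 - 2*c^4 + 6*sqrt(2)*c^4 - 12*sqrt(2)*c^3 + 77*c^3/4 - 41*c^2 - 205*c/8 - 15*sqrt(2)*c - 75*sqrt(2)/8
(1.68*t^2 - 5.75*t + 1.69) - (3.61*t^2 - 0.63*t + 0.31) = -1.93*t^2 - 5.12*t + 1.38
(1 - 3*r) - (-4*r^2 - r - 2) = 4*r^2 - 2*r + 3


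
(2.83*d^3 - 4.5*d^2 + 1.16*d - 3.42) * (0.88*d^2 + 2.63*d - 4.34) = 2.4904*d^5 + 3.4829*d^4 - 23.0964*d^3 + 19.5712*d^2 - 14.029*d + 14.8428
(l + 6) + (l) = 2*l + 6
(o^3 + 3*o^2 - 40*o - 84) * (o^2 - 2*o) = o^5 + o^4 - 46*o^3 - 4*o^2 + 168*o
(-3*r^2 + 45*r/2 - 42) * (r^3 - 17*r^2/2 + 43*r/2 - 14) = -3*r^5 + 48*r^4 - 1191*r^3/4 + 3531*r^2/4 - 1218*r + 588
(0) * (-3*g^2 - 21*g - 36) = 0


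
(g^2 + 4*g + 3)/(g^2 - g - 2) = (g + 3)/(g - 2)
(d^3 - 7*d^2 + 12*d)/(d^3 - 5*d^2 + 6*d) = (d - 4)/(d - 2)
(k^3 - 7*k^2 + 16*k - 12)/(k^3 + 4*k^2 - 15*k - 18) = (k^2 - 4*k + 4)/(k^2 + 7*k + 6)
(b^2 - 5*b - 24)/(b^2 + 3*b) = (b - 8)/b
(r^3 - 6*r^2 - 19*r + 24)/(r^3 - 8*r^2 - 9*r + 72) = (r - 1)/(r - 3)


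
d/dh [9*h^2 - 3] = 18*h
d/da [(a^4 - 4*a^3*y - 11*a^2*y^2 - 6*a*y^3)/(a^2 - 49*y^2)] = 2*(a^5 - 2*a^4*y - 98*a^3*y^2 + 297*a^2*y^3 + 539*a*y^4 + 147*y^5)/(a^4 - 98*a^2*y^2 + 2401*y^4)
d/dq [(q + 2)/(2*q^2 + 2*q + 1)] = (2*q^2 + 2*q - 2*(q + 2)*(2*q + 1) + 1)/(2*q^2 + 2*q + 1)^2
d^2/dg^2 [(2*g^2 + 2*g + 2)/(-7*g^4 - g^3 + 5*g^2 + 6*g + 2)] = 4*(-147*g^8 - 315*g^7 - 582*g^6 - 255*g^5 + 12*g^4 - 31*g^3 - 123*g^2 - 66*g - 18)/(343*g^12 + 147*g^11 - 714*g^10 - 1091*g^9 - 36*g^8 + 1233*g^7 + 1225*g^6 + 222*g^5 - 534*g^4 - 564*g^3 - 276*g^2 - 72*g - 8)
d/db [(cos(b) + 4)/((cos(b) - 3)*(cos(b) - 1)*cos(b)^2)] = (3*cos(b)^3 + 8*cos(b)^2 - 45*cos(b) + 24)*sin(b)/((cos(b) - 3)^2*(cos(b) - 1)^2*cos(b)^3)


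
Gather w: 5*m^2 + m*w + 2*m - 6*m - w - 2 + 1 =5*m^2 - 4*m + w*(m - 1) - 1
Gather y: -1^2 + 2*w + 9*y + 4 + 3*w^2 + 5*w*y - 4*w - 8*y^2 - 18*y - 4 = 3*w^2 - 2*w - 8*y^2 + y*(5*w - 9) - 1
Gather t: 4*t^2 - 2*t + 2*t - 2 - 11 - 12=4*t^2 - 25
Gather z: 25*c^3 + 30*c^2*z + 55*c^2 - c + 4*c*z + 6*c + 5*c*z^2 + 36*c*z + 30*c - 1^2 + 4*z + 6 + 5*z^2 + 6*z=25*c^3 + 55*c^2 + 35*c + z^2*(5*c + 5) + z*(30*c^2 + 40*c + 10) + 5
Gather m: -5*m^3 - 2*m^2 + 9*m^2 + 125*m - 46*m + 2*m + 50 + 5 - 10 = -5*m^3 + 7*m^2 + 81*m + 45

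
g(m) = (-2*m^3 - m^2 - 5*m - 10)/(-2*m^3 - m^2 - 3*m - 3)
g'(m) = (-6*m^2 - 2*m - 5)/(-2*m^3 - m^2 - 3*m - 3) + (6*m^2 + 2*m + 3)*(-2*m^3 - m^2 - 5*m - 10)/(-2*m^3 - m^2 - 3*m - 3)^2 = (-8*m^3 - 44*m^2 - 14*m - 15)/(4*m^6 + 4*m^5 + 13*m^4 + 18*m^3 + 15*m^2 + 18*m + 9)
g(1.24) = 1.79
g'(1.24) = -0.79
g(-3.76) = 1.01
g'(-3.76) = -0.02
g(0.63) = 2.43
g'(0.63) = -1.29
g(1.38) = 1.68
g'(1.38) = -0.68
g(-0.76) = 14.06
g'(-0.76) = -149.13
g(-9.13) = 1.01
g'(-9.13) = 0.00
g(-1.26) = -0.40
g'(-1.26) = -5.02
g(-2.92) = 0.98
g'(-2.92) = -0.07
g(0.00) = 3.33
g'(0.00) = -1.67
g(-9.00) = 1.01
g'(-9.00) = 0.00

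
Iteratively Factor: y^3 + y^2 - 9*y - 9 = (y + 3)*(y^2 - 2*y - 3) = (y - 3)*(y + 3)*(y + 1)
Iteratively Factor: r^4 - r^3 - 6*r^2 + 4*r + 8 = (r - 2)*(r^3 + r^2 - 4*r - 4) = (r - 2)^2*(r^2 + 3*r + 2) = (r - 2)^2*(r + 1)*(r + 2)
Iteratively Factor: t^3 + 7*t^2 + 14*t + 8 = (t + 1)*(t^2 + 6*t + 8) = (t + 1)*(t + 2)*(t + 4)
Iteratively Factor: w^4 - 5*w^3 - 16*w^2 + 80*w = (w + 4)*(w^3 - 9*w^2 + 20*w) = w*(w + 4)*(w^2 - 9*w + 20) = w*(w - 4)*(w + 4)*(w - 5)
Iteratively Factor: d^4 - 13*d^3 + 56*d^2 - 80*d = (d)*(d^3 - 13*d^2 + 56*d - 80) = d*(d - 4)*(d^2 - 9*d + 20) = d*(d - 5)*(d - 4)*(d - 4)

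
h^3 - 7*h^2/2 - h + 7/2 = (h - 7/2)*(h - 1)*(h + 1)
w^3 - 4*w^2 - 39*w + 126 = (w - 7)*(w - 3)*(w + 6)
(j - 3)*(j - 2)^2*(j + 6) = j^4 - j^3 - 26*j^2 + 84*j - 72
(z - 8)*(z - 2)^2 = z^3 - 12*z^2 + 36*z - 32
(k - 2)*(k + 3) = k^2 + k - 6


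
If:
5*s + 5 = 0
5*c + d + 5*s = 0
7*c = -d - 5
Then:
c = -5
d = 30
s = -1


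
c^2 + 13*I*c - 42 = (c + 6*I)*(c + 7*I)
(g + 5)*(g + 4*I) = g^2 + 5*g + 4*I*g + 20*I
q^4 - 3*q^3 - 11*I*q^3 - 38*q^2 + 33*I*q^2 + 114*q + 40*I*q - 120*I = (q - 3)*(q - 5*I)*(q - 4*I)*(q - 2*I)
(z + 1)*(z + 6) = z^2 + 7*z + 6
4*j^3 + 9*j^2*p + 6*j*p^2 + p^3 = (j + p)^2*(4*j + p)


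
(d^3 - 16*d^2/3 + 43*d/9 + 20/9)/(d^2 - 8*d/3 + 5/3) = (3*d^2 - 11*d - 4)/(3*(d - 1))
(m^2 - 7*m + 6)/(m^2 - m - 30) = (m - 1)/(m + 5)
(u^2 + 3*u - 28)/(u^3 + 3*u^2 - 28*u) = 1/u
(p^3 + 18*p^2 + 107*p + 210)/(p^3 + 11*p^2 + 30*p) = (p + 7)/p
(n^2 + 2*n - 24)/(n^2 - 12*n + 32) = (n + 6)/(n - 8)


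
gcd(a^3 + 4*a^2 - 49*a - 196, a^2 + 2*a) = 1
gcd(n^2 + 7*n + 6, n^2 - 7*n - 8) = n + 1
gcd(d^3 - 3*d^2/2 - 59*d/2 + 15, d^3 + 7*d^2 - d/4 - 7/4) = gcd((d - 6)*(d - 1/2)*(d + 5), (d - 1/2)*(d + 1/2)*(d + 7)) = d - 1/2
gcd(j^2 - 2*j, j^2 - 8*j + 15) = 1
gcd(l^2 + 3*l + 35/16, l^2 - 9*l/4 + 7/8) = 1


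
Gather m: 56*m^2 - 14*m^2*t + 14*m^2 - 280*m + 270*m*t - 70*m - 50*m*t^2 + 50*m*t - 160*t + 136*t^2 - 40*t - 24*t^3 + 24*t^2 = m^2*(70 - 14*t) + m*(-50*t^2 + 320*t - 350) - 24*t^3 + 160*t^2 - 200*t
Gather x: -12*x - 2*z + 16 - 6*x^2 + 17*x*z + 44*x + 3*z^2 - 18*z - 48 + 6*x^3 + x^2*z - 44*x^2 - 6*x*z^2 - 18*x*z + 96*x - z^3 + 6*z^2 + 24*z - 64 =6*x^3 + x^2*(z - 50) + x*(-6*z^2 - z + 128) - z^3 + 9*z^2 + 4*z - 96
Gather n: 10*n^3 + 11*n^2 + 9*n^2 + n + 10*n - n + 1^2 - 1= 10*n^3 + 20*n^2 + 10*n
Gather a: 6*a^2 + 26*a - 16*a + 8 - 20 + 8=6*a^2 + 10*a - 4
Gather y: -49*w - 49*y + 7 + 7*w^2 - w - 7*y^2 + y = 7*w^2 - 50*w - 7*y^2 - 48*y + 7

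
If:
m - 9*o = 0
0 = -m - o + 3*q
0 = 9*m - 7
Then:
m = 7/9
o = 7/81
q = 70/243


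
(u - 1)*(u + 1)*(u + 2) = u^3 + 2*u^2 - u - 2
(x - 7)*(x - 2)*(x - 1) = x^3 - 10*x^2 + 23*x - 14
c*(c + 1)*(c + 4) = c^3 + 5*c^2 + 4*c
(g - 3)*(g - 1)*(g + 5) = g^3 + g^2 - 17*g + 15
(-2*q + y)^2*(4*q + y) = 16*q^3 - 12*q^2*y + y^3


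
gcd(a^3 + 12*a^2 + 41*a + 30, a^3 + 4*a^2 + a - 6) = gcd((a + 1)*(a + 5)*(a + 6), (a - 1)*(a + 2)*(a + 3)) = 1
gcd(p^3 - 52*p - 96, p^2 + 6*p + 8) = p + 2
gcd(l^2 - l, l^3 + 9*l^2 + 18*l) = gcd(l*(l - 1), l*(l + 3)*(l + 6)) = l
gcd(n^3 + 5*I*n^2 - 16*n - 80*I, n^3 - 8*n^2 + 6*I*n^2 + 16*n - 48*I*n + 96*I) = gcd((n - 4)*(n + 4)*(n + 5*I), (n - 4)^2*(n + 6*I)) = n - 4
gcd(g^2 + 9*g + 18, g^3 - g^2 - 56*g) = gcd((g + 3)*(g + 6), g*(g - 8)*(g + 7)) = 1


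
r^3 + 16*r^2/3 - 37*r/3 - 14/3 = (r - 2)*(r + 1/3)*(r + 7)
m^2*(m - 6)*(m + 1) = m^4 - 5*m^3 - 6*m^2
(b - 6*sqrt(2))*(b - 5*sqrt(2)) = b^2 - 11*sqrt(2)*b + 60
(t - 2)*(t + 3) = t^2 + t - 6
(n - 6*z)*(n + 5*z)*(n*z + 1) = n^3*z - n^2*z^2 + n^2 - 30*n*z^3 - n*z - 30*z^2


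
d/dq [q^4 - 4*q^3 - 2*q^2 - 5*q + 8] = 4*q^3 - 12*q^2 - 4*q - 5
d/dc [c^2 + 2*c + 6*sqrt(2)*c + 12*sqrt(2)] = 2*c + 2 + 6*sqrt(2)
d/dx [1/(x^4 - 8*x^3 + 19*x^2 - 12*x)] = 2*(-2*x^3 + 12*x^2 - 19*x + 6)/(x^2*(x^3 - 8*x^2 + 19*x - 12)^2)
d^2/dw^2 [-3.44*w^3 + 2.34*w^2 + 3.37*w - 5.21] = 4.68 - 20.64*w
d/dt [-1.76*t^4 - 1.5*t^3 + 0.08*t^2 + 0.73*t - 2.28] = -7.04*t^3 - 4.5*t^2 + 0.16*t + 0.73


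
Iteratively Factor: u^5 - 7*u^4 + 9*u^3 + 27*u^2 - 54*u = (u + 2)*(u^4 - 9*u^3 + 27*u^2 - 27*u) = (u - 3)*(u + 2)*(u^3 - 6*u^2 + 9*u) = u*(u - 3)*(u + 2)*(u^2 - 6*u + 9) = u*(u - 3)^2*(u + 2)*(u - 3)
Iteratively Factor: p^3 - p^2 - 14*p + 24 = (p - 3)*(p^2 + 2*p - 8) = (p - 3)*(p - 2)*(p + 4)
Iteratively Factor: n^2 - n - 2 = (n + 1)*(n - 2)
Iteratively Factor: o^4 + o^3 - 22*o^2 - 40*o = (o + 2)*(o^3 - o^2 - 20*o) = (o - 5)*(o + 2)*(o^2 + 4*o) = o*(o - 5)*(o + 2)*(o + 4)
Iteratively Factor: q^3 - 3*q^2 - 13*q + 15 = (q - 5)*(q^2 + 2*q - 3) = (q - 5)*(q + 3)*(q - 1)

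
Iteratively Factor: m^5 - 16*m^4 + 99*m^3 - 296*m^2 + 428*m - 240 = (m - 2)*(m^4 - 14*m^3 + 71*m^2 - 154*m + 120) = (m - 3)*(m - 2)*(m^3 - 11*m^2 + 38*m - 40) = (m - 3)*(m - 2)^2*(m^2 - 9*m + 20) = (m - 4)*(m - 3)*(m - 2)^2*(m - 5)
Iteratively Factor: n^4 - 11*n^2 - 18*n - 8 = (n + 1)*(n^3 - n^2 - 10*n - 8) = (n + 1)^2*(n^2 - 2*n - 8) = (n + 1)^2*(n + 2)*(n - 4)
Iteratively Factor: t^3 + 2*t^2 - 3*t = (t)*(t^2 + 2*t - 3) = t*(t + 3)*(t - 1)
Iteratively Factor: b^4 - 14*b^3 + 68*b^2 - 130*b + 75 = (b - 5)*(b^3 - 9*b^2 + 23*b - 15) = (b - 5)^2*(b^2 - 4*b + 3) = (b - 5)^2*(b - 3)*(b - 1)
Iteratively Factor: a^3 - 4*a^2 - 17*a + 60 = (a - 3)*(a^2 - a - 20) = (a - 5)*(a - 3)*(a + 4)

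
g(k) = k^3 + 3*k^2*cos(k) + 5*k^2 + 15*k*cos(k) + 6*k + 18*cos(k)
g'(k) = -3*k^2*sin(k) + 3*k^2 - 15*k*sin(k) + 6*k*cos(k) + 10*k - 18*sin(k) + 15*cos(k) + 6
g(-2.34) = 0.99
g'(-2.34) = -2.12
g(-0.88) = 2.45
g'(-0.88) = 11.21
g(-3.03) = -0.19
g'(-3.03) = 6.41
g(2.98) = 0.57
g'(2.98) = 15.62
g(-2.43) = 1.15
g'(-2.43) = -1.38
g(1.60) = 25.05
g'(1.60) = -20.70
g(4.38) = 160.14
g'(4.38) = 227.41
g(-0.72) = 4.48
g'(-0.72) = 14.16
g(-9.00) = -492.80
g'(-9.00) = 246.46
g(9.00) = 827.19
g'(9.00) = 112.93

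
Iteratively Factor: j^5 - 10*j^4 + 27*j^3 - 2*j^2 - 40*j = (j)*(j^4 - 10*j^3 + 27*j^2 - 2*j - 40) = j*(j - 5)*(j^3 - 5*j^2 + 2*j + 8) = j*(j - 5)*(j - 2)*(j^2 - 3*j - 4) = j*(j - 5)*(j - 4)*(j - 2)*(j + 1)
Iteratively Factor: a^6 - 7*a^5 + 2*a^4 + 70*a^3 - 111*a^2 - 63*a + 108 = (a - 3)*(a^5 - 4*a^4 - 10*a^3 + 40*a^2 + 9*a - 36) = (a - 4)*(a - 3)*(a^4 - 10*a^2 + 9) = (a - 4)*(a - 3)*(a - 1)*(a^3 + a^2 - 9*a - 9) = (a - 4)*(a - 3)^2*(a - 1)*(a^2 + 4*a + 3) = (a - 4)*(a - 3)^2*(a - 1)*(a + 3)*(a + 1)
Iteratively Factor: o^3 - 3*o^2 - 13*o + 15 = (o - 5)*(o^2 + 2*o - 3) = (o - 5)*(o - 1)*(o + 3)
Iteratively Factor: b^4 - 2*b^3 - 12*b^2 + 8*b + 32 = (b + 2)*(b^3 - 4*b^2 - 4*b + 16) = (b - 2)*(b + 2)*(b^2 - 2*b - 8) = (b - 4)*(b - 2)*(b + 2)*(b + 2)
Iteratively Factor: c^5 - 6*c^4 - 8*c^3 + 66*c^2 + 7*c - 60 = (c + 1)*(c^4 - 7*c^3 - c^2 + 67*c - 60) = (c - 4)*(c + 1)*(c^3 - 3*c^2 - 13*c + 15) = (c - 4)*(c + 1)*(c + 3)*(c^2 - 6*c + 5) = (c - 4)*(c - 1)*(c + 1)*(c + 3)*(c - 5)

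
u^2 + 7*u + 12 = (u + 3)*(u + 4)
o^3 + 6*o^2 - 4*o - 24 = (o - 2)*(o + 2)*(o + 6)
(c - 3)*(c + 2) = c^2 - c - 6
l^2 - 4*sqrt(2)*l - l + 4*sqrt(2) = (l - 1)*(l - 4*sqrt(2))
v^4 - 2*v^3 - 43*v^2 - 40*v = v*(v - 8)*(v + 1)*(v + 5)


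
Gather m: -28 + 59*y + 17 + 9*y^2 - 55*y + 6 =9*y^2 + 4*y - 5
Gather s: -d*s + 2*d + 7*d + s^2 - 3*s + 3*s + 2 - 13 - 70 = -d*s + 9*d + s^2 - 81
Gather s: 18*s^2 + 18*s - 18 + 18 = 18*s^2 + 18*s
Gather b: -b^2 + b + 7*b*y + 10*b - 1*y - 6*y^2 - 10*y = -b^2 + b*(7*y + 11) - 6*y^2 - 11*y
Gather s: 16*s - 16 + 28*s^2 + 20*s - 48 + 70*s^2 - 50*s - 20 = 98*s^2 - 14*s - 84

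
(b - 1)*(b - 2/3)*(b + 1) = b^3 - 2*b^2/3 - b + 2/3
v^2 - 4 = (v - 2)*(v + 2)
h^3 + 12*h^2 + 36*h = h*(h + 6)^2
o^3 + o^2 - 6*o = o*(o - 2)*(o + 3)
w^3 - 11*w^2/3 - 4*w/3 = w*(w - 4)*(w + 1/3)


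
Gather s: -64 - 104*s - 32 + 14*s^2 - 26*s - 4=14*s^2 - 130*s - 100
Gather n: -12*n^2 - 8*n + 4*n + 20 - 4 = -12*n^2 - 4*n + 16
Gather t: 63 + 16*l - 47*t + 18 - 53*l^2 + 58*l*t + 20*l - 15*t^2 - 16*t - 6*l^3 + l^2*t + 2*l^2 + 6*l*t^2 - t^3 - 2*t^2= -6*l^3 - 51*l^2 + 36*l - t^3 + t^2*(6*l - 17) + t*(l^2 + 58*l - 63) + 81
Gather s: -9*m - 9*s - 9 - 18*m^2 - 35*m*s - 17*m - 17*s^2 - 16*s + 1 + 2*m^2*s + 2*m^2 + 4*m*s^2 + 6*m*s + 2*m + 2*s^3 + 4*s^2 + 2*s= -16*m^2 - 24*m + 2*s^3 + s^2*(4*m - 13) + s*(2*m^2 - 29*m - 23) - 8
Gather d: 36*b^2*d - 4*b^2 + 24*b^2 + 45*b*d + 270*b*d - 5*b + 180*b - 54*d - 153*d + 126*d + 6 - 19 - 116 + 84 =20*b^2 + 175*b + d*(36*b^2 + 315*b - 81) - 45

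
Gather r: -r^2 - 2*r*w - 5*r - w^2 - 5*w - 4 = -r^2 + r*(-2*w - 5) - w^2 - 5*w - 4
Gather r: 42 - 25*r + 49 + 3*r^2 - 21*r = 3*r^2 - 46*r + 91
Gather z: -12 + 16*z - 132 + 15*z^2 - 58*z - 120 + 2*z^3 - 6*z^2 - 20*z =2*z^3 + 9*z^2 - 62*z - 264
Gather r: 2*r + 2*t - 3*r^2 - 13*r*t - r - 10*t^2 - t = -3*r^2 + r*(1 - 13*t) - 10*t^2 + t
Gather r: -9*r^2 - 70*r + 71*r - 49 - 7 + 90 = -9*r^2 + r + 34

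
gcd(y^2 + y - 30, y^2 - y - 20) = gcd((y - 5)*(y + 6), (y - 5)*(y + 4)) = y - 5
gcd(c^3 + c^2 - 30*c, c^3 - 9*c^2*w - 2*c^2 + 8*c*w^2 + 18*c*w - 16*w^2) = 1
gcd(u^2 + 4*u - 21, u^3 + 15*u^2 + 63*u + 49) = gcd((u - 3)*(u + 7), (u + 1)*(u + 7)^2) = u + 7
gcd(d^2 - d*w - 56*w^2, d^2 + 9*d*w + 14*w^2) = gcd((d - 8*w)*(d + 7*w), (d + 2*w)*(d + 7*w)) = d + 7*w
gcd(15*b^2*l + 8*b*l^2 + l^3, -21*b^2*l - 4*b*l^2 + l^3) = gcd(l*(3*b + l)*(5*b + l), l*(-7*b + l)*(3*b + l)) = 3*b*l + l^2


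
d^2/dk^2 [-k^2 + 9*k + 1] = -2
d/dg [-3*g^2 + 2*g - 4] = 2 - 6*g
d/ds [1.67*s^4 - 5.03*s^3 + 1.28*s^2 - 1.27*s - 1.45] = 6.68*s^3 - 15.09*s^2 + 2.56*s - 1.27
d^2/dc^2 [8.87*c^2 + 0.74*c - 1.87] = 17.7400000000000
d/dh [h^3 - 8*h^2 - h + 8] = 3*h^2 - 16*h - 1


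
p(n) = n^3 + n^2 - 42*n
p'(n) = 3*n^2 + 2*n - 42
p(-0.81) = 34.14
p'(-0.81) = -41.65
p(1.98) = -71.48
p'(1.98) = -26.28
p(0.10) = -4.19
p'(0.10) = -41.77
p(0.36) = -14.94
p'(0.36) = -40.89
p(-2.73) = 101.77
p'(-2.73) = -25.10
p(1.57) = -59.61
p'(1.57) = -31.47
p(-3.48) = 116.13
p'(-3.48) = -12.63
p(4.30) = -82.60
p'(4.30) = 22.07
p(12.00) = 1368.00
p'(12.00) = 414.00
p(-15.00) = -2520.00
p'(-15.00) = 603.00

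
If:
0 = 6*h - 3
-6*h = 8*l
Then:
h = 1/2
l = -3/8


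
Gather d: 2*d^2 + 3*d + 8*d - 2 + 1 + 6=2*d^2 + 11*d + 5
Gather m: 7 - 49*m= 7 - 49*m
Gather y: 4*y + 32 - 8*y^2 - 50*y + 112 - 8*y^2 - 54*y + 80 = -16*y^2 - 100*y + 224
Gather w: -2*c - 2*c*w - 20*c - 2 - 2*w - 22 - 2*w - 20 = -22*c + w*(-2*c - 4) - 44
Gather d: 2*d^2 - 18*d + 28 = 2*d^2 - 18*d + 28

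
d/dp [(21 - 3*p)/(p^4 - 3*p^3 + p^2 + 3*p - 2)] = 3*(3*p^3 - 31*p^2 + 33*p + 19)/(p^7 - 5*p^6 + 6*p^5 + 6*p^4 - 15*p^3 + 3*p^2 + 8*p - 4)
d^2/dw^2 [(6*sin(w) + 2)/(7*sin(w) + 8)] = 34*(7*sin(w)^2 - 8*sin(w) - 14)/(7*sin(w) + 8)^3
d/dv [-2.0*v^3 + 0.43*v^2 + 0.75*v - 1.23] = -6.0*v^2 + 0.86*v + 0.75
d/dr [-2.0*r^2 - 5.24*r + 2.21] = -4.0*r - 5.24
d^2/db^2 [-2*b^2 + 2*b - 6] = -4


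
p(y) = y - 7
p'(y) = 1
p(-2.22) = -9.22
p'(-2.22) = 1.00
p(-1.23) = -8.23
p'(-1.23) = 1.00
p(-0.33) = -7.33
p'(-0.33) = 1.00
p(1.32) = -5.68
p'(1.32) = 1.00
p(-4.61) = -11.61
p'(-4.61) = 1.00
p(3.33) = -3.67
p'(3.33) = 1.00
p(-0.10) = -7.10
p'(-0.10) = 1.00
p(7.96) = 0.96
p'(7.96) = 1.00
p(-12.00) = -19.00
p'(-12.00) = 1.00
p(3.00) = -4.00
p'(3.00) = 1.00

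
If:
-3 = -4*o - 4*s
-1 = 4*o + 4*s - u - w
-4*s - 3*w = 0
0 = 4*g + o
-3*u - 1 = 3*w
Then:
No Solution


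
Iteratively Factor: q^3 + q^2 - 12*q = (q + 4)*(q^2 - 3*q) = q*(q + 4)*(q - 3)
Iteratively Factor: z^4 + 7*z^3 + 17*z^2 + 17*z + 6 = (z + 2)*(z^3 + 5*z^2 + 7*z + 3) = (z + 1)*(z + 2)*(z^2 + 4*z + 3) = (z + 1)^2*(z + 2)*(z + 3)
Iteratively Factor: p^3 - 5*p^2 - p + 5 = (p - 1)*(p^2 - 4*p - 5) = (p - 5)*(p - 1)*(p + 1)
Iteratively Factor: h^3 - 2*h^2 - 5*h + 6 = (h - 3)*(h^2 + h - 2) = (h - 3)*(h + 2)*(h - 1)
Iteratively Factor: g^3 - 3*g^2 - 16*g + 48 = (g - 4)*(g^2 + g - 12) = (g - 4)*(g - 3)*(g + 4)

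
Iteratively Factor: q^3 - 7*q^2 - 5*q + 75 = (q - 5)*(q^2 - 2*q - 15) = (q - 5)*(q + 3)*(q - 5)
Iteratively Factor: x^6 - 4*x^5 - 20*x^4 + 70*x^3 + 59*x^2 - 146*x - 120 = (x + 4)*(x^5 - 8*x^4 + 12*x^3 + 22*x^2 - 29*x - 30) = (x + 1)*(x + 4)*(x^4 - 9*x^3 + 21*x^2 + x - 30) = (x - 5)*(x + 1)*(x + 4)*(x^3 - 4*x^2 + x + 6) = (x - 5)*(x - 2)*(x + 1)*(x + 4)*(x^2 - 2*x - 3) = (x - 5)*(x - 2)*(x + 1)^2*(x + 4)*(x - 3)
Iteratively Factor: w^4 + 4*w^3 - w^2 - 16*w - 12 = (w + 1)*(w^3 + 3*w^2 - 4*w - 12) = (w + 1)*(w + 3)*(w^2 - 4) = (w + 1)*(w + 2)*(w + 3)*(w - 2)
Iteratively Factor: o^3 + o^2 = (o)*(o^2 + o) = o^2*(o + 1)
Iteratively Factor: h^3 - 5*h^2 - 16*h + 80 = (h + 4)*(h^2 - 9*h + 20) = (h - 5)*(h + 4)*(h - 4)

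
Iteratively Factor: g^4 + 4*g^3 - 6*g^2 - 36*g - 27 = (g + 1)*(g^3 + 3*g^2 - 9*g - 27) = (g + 1)*(g + 3)*(g^2 - 9) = (g + 1)*(g + 3)^2*(g - 3)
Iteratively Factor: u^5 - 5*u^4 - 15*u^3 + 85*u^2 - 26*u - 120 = (u - 5)*(u^4 - 15*u^2 + 10*u + 24) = (u - 5)*(u - 3)*(u^3 + 3*u^2 - 6*u - 8) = (u - 5)*(u - 3)*(u - 2)*(u^2 + 5*u + 4) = (u - 5)*(u - 3)*(u - 2)*(u + 4)*(u + 1)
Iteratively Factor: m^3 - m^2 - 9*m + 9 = (m - 3)*(m^2 + 2*m - 3) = (m - 3)*(m - 1)*(m + 3)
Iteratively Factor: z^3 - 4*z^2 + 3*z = (z - 3)*(z^2 - z) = (z - 3)*(z - 1)*(z)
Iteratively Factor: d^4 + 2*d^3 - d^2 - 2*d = (d + 2)*(d^3 - d) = (d - 1)*(d + 2)*(d^2 + d) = d*(d - 1)*(d + 2)*(d + 1)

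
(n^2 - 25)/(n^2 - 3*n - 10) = (n + 5)/(n + 2)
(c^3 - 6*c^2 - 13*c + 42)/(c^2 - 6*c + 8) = (c^2 - 4*c - 21)/(c - 4)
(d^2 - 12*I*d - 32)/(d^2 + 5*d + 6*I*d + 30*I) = (d^2 - 12*I*d - 32)/(d^2 + d*(5 + 6*I) + 30*I)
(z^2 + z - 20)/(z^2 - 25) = (z - 4)/(z - 5)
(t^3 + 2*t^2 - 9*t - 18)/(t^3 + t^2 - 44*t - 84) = (t^2 - 9)/(t^2 - t - 42)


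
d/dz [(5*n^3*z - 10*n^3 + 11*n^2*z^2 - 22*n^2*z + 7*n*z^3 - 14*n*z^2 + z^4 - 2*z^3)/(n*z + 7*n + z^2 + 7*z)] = (45*n^2 + 6*n*z^2 + 84*n*z - 84*n + 2*z^3 + 19*z^2 - 28*z)/(z^2 + 14*z + 49)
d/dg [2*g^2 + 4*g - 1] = 4*g + 4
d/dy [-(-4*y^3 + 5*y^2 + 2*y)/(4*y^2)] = 1 + 1/(2*y^2)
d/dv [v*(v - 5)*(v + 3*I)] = 3*v^2 + v*(-10 + 6*I) - 15*I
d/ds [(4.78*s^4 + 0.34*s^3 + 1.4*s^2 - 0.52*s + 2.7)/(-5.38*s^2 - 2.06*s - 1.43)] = (-51.4328*s^5 - 31.3696*s^4 - 28.7424*s^3 - 7.1402*s^2 + 25.048*s + 6.3056)/(28.9444*s^4 + 22.1656*s^3 + 19.6304*s^2 + 5.8916*s + 2.0449)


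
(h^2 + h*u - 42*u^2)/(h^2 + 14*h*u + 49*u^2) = (h - 6*u)/(h + 7*u)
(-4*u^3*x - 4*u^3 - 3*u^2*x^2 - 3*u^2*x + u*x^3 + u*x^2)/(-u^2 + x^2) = u*(-4*u*x - 4*u + x^2 + x)/(-u + x)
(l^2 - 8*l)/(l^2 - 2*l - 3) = l*(8 - l)/(-l^2 + 2*l + 3)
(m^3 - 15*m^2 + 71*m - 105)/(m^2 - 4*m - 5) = (m^2 - 10*m + 21)/(m + 1)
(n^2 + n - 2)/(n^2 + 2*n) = (n - 1)/n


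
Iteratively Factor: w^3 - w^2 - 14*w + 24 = (w - 3)*(w^2 + 2*w - 8) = (w - 3)*(w + 4)*(w - 2)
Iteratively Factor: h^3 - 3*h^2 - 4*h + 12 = (h - 3)*(h^2 - 4) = (h - 3)*(h + 2)*(h - 2)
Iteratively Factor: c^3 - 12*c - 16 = (c + 2)*(c^2 - 2*c - 8) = (c - 4)*(c + 2)*(c + 2)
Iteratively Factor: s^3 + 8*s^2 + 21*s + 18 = (s + 3)*(s^2 + 5*s + 6) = (s + 3)^2*(s + 2)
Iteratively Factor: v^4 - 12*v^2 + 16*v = (v)*(v^3 - 12*v + 16) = v*(v - 2)*(v^2 + 2*v - 8) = v*(v - 2)^2*(v + 4)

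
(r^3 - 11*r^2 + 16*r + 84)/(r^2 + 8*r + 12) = (r^2 - 13*r + 42)/(r + 6)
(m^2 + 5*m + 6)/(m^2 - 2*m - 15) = (m + 2)/(m - 5)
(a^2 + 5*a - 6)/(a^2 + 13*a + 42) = (a - 1)/(a + 7)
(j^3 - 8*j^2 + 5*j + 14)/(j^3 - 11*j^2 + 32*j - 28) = (j + 1)/(j - 2)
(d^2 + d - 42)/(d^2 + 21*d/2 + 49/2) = 2*(d - 6)/(2*d + 7)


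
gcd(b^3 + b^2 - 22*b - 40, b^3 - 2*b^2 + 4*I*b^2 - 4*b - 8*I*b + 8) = 1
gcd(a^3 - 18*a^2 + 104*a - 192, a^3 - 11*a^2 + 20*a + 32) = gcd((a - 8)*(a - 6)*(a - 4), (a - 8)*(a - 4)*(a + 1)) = a^2 - 12*a + 32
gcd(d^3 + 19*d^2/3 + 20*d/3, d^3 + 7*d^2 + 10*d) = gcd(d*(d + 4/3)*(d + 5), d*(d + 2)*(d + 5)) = d^2 + 5*d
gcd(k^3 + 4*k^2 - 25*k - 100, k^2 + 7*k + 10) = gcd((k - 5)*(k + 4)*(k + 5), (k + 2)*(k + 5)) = k + 5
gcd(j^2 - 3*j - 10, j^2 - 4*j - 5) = j - 5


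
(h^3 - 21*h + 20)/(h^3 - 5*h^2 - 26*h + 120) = (h - 1)/(h - 6)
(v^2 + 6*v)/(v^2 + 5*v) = (v + 6)/(v + 5)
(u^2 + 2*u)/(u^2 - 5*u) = (u + 2)/(u - 5)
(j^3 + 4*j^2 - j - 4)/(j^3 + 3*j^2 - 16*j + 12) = (j^2 + 5*j + 4)/(j^2 + 4*j - 12)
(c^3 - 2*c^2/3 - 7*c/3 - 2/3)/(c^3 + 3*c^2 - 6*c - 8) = (c + 1/3)/(c + 4)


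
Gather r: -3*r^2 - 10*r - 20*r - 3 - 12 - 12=-3*r^2 - 30*r - 27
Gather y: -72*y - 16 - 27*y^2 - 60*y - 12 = -27*y^2 - 132*y - 28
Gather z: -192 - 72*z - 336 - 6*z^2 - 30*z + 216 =-6*z^2 - 102*z - 312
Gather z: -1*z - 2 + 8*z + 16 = 7*z + 14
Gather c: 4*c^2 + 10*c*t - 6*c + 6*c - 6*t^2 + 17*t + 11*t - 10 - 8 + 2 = 4*c^2 + 10*c*t - 6*t^2 + 28*t - 16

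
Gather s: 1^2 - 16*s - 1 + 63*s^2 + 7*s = 63*s^2 - 9*s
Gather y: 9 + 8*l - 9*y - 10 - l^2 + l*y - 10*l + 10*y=-l^2 - 2*l + y*(l + 1) - 1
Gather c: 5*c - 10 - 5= 5*c - 15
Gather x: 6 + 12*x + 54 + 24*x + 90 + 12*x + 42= 48*x + 192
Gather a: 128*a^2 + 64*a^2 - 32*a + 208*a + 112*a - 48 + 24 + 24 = 192*a^2 + 288*a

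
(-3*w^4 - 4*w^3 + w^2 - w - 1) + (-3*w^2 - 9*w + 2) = -3*w^4 - 4*w^3 - 2*w^2 - 10*w + 1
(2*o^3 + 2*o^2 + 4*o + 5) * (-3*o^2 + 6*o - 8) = -6*o^5 + 6*o^4 - 16*o^3 - 7*o^2 - 2*o - 40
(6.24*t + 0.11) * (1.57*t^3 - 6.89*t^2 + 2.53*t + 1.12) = 9.7968*t^4 - 42.8209*t^3 + 15.0293*t^2 + 7.2671*t + 0.1232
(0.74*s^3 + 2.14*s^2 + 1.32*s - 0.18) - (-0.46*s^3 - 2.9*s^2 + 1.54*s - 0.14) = 1.2*s^3 + 5.04*s^2 - 0.22*s - 0.04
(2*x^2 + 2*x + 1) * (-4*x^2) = -8*x^4 - 8*x^3 - 4*x^2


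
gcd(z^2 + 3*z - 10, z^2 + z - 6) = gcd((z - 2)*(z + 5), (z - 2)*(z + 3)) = z - 2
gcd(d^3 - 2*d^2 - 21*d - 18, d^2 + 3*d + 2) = d + 1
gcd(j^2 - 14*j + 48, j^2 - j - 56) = j - 8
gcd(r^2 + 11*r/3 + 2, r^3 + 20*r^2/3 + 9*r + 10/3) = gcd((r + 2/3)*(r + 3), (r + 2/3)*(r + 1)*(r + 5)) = r + 2/3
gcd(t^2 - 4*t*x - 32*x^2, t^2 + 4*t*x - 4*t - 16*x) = t + 4*x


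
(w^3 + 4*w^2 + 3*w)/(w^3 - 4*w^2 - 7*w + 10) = w*(w^2 + 4*w + 3)/(w^3 - 4*w^2 - 7*w + 10)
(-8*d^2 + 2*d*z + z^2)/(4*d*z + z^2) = (-2*d + z)/z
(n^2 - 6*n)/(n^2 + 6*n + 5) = n*(n - 6)/(n^2 + 6*n + 5)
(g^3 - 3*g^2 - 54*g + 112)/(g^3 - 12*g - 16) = (-g^3 + 3*g^2 + 54*g - 112)/(-g^3 + 12*g + 16)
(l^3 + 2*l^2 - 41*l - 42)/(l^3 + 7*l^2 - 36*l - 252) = (l + 1)/(l + 6)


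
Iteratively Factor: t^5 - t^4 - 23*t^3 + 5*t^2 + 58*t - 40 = (t - 1)*(t^4 - 23*t^2 - 18*t + 40) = (t - 5)*(t - 1)*(t^3 + 5*t^2 + 2*t - 8) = (t - 5)*(t - 1)*(t + 4)*(t^2 + t - 2) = (t - 5)*(t - 1)^2*(t + 4)*(t + 2)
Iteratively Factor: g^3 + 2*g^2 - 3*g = (g + 3)*(g^2 - g) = (g - 1)*(g + 3)*(g)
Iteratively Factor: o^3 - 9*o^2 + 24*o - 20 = (o - 2)*(o^2 - 7*o + 10) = (o - 5)*(o - 2)*(o - 2)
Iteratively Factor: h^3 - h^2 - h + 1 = (h + 1)*(h^2 - 2*h + 1) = (h - 1)*(h + 1)*(h - 1)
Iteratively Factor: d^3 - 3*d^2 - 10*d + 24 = (d + 3)*(d^2 - 6*d + 8) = (d - 4)*(d + 3)*(d - 2)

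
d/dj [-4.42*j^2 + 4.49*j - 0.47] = 4.49 - 8.84*j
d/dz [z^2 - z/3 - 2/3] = 2*z - 1/3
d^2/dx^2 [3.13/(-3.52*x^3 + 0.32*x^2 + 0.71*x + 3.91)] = ((66.1056*x - 2.0032)*(-3.52*x^3 + 0.32*x^2 + 0.71*x + 3.91) + 3.13*(-21.12*x^2 + 1.28*x + 1.42)*(-10.56*x^2 + 0.64*x + 0.71))/(-3.52*x^3 + 0.32*x^2 + 0.71*x + 3.91)^3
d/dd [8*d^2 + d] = 16*d + 1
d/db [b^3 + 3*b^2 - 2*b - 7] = 3*b^2 + 6*b - 2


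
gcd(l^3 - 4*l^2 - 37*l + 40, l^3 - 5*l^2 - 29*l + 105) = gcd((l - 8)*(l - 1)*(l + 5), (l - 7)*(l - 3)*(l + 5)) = l + 5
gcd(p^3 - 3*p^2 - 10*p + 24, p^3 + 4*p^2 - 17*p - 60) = p^2 - p - 12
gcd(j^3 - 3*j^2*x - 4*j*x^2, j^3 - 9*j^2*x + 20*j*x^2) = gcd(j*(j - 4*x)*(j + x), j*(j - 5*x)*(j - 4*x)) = -j^2 + 4*j*x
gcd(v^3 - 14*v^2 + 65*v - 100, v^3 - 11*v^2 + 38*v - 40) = v^2 - 9*v + 20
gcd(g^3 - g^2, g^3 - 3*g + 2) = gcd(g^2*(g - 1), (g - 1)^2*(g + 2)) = g - 1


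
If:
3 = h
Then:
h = 3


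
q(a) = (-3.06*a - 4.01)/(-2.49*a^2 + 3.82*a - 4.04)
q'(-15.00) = -0.00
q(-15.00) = -0.07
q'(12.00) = -0.01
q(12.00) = 0.13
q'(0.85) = 0.77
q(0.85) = 2.55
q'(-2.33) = 0.05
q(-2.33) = -0.12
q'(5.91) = -0.08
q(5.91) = 0.32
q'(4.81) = -0.13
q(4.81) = 0.43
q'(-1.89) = 0.09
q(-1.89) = -0.09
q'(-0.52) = 0.80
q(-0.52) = 0.36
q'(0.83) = 0.88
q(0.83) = 2.53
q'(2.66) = -0.60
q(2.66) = 1.06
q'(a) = (-3.06*a - 4.01)*(4.98*a - 3.82)/(-2.49*a^2 + 3.82*a - 4.04)^2 - 3.06/(-2.49*a^2 + 3.82*a - 4.04)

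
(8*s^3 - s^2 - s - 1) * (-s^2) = -8*s^5 + s^4 + s^3 + s^2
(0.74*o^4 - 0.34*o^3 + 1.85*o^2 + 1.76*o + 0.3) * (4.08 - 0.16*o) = -0.1184*o^5 + 3.0736*o^4 - 1.6832*o^3 + 7.2664*o^2 + 7.1328*o + 1.224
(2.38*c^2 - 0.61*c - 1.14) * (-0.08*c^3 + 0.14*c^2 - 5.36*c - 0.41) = -0.1904*c^5 + 0.382*c^4 - 12.751*c^3 + 2.1342*c^2 + 6.3605*c + 0.4674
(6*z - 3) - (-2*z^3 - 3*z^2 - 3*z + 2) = 2*z^3 + 3*z^2 + 9*z - 5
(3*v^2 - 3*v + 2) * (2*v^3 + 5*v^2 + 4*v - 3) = 6*v^5 + 9*v^4 + v^3 - 11*v^2 + 17*v - 6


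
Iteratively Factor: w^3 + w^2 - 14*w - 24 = (w + 2)*(w^2 - w - 12) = (w - 4)*(w + 2)*(w + 3)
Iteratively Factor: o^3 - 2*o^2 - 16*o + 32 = (o - 2)*(o^2 - 16) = (o - 2)*(o + 4)*(o - 4)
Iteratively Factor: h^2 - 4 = (h - 2)*(h + 2)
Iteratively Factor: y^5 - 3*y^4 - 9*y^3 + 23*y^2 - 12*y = (y)*(y^4 - 3*y^3 - 9*y^2 + 23*y - 12) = y*(y + 3)*(y^3 - 6*y^2 + 9*y - 4) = y*(y - 4)*(y + 3)*(y^2 - 2*y + 1) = y*(y - 4)*(y - 1)*(y + 3)*(y - 1)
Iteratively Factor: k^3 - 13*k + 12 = (k - 1)*(k^2 + k - 12) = (k - 1)*(k + 4)*(k - 3)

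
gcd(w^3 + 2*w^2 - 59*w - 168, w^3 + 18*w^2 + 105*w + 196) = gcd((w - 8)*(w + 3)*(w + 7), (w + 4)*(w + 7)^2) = w + 7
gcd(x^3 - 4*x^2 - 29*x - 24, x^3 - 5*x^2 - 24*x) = x^2 - 5*x - 24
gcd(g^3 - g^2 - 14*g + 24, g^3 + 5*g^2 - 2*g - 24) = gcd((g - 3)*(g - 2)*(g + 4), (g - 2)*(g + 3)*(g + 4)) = g^2 + 2*g - 8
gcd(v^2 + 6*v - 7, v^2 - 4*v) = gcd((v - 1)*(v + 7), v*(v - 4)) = 1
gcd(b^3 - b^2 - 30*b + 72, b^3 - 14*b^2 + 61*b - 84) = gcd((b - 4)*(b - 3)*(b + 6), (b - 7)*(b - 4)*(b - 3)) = b^2 - 7*b + 12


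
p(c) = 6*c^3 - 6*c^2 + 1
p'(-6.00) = 720.00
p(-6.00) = -1511.00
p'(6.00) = 576.00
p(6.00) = 1081.00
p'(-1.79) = 79.15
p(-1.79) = -52.64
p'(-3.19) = 221.45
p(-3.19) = -254.83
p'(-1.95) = 91.84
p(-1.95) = -66.30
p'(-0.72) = 17.97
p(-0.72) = -4.35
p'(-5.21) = 551.11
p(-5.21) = -1010.39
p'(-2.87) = 182.70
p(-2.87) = -190.26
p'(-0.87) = 24.06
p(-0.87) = -7.49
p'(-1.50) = 58.50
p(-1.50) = -32.75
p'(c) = 18*c^2 - 12*c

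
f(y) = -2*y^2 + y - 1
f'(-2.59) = 11.36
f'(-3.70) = 15.80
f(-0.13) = -1.16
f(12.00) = -277.00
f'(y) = 1 - 4*y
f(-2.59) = -17.01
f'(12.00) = -47.00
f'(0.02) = 0.92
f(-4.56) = -47.15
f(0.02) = -0.98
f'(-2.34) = 10.36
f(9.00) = -154.00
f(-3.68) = -31.76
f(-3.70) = -32.08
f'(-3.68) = 15.72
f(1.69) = -5.02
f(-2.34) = -14.29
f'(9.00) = -35.00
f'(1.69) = -5.76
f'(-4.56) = 19.24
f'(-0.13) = 1.52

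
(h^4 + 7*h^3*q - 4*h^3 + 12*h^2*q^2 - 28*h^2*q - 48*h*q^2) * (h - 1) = h^5 + 7*h^4*q - 5*h^4 + 12*h^3*q^2 - 35*h^3*q + 4*h^3 - 60*h^2*q^2 + 28*h^2*q + 48*h*q^2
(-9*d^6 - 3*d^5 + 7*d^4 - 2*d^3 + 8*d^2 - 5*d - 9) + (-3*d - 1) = -9*d^6 - 3*d^5 + 7*d^4 - 2*d^3 + 8*d^2 - 8*d - 10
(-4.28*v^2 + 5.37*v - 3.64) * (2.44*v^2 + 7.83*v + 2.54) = -10.4432*v^4 - 20.4096*v^3 + 22.2943*v^2 - 14.8614*v - 9.2456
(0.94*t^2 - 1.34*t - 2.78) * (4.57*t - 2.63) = 4.2958*t^3 - 8.596*t^2 - 9.1804*t + 7.3114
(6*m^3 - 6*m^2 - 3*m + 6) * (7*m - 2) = 42*m^4 - 54*m^3 - 9*m^2 + 48*m - 12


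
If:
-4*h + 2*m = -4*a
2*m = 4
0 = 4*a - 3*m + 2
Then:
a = 1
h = 2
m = 2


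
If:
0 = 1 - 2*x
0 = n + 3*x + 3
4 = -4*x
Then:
No Solution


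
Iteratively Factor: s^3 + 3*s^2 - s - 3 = (s - 1)*(s^2 + 4*s + 3) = (s - 1)*(s + 1)*(s + 3)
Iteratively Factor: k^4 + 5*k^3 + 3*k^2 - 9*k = (k - 1)*(k^3 + 6*k^2 + 9*k) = (k - 1)*(k + 3)*(k^2 + 3*k) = (k - 1)*(k + 3)^2*(k)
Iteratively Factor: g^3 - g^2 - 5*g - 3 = (g + 1)*(g^2 - 2*g - 3) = (g - 3)*(g + 1)*(g + 1)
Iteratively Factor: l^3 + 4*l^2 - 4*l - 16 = (l - 2)*(l^2 + 6*l + 8) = (l - 2)*(l + 2)*(l + 4)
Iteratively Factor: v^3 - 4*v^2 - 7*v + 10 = (v - 5)*(v^2 + v - 2) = (v - 5)*(v + 2)*(v - 1)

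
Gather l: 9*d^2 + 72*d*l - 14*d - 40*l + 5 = 9*d^2 - 14*d + l*(72*d - 40) + 5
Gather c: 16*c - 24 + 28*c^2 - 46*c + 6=28*c^2 - 30*c - 18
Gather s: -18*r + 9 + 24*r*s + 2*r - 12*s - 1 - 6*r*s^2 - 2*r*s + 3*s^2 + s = -16*r + s^2*(3 - 6*r) + s*(22*r - 11) + 8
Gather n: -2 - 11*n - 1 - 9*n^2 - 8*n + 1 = -9*n^2 - 19*n - 2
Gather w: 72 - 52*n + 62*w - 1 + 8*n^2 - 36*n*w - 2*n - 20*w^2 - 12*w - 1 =8*n^2 - 54*n - 20*w^2 + w*(50 - 36*n) + 70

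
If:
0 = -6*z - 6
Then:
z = -1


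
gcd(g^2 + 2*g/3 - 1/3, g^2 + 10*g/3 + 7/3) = g + 1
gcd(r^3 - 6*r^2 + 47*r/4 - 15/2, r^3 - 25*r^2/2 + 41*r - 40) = r^2 - 9*r/2 + 5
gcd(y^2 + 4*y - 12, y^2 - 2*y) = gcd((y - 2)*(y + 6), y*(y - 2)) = y - 2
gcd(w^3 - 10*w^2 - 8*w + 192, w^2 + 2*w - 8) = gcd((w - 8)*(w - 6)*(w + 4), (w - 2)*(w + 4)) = w + 4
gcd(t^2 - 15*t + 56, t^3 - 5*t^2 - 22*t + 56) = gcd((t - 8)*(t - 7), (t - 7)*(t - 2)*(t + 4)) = t - 7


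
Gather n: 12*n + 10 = 12*n + 10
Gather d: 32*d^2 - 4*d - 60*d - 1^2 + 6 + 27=32*d^2 - 64*d + 32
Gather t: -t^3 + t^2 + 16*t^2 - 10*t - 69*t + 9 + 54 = -t^3 + 17*t^2 - 79*t + 63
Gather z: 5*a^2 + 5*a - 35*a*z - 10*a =5*a^2 - 35*a*z - 5*a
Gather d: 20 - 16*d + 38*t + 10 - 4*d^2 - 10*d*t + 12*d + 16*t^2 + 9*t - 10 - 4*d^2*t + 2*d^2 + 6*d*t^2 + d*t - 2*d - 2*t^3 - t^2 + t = d^2*(-4*t - 2) + d*(6*t^2 - 9*t - 6) - 2*t^3 + 15*t^2 + 48*t + 20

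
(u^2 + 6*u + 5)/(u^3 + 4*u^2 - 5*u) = (u + 1)/(u*(u - 1))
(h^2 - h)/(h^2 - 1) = h/(h + 1)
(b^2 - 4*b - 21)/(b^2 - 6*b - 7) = (b + 3)/(b + 1)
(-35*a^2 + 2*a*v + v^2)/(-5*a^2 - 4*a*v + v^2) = (7*a + v)/(a + v)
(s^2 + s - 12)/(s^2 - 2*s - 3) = (s + 4)/(s + 1)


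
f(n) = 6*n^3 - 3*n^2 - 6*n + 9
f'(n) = 18*n^2 - 6*n - 6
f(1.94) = 29.88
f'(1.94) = 50.10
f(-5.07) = -819.64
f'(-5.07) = 487.11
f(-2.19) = -55.27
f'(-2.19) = 93.47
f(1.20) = 7.85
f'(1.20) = 12.72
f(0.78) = 5.34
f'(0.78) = 0.27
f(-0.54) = 10.42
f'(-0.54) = 2.49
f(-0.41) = 10.54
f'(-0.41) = -0.51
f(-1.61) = -14.16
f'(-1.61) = 50.32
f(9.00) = 4086.00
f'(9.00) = 1398.00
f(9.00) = 4086.00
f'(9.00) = 1398.00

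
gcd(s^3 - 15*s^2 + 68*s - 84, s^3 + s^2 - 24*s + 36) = s - 2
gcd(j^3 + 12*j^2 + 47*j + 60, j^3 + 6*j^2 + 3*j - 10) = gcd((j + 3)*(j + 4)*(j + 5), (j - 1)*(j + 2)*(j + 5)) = j + 5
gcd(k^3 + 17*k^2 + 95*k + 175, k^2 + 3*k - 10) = k + 5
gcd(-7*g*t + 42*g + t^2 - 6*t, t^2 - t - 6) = 1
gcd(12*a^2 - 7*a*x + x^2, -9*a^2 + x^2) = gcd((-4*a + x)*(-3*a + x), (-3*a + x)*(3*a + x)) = -3*a + x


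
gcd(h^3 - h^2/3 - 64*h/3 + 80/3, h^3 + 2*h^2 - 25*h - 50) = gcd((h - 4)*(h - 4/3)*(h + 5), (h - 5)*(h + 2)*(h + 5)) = h + 5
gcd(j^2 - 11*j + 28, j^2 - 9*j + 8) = 1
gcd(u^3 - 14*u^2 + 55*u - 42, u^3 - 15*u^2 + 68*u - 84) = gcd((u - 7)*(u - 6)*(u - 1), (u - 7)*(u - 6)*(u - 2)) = u^2 - 13*u + 42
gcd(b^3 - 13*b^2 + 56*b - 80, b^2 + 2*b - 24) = b - 4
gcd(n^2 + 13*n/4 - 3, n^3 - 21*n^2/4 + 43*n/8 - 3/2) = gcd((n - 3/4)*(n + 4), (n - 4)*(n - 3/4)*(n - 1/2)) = n - 3/4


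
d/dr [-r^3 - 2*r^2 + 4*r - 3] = -3*r^2 - 4*r + 4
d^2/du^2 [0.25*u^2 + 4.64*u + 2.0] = 0.500000000000000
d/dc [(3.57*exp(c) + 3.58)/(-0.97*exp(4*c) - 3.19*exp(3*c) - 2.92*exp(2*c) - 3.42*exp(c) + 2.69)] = (10.3887*exp(4*c) + 36.667*exp(3*c) + 44.685*exp(2*c) + 20.9072*exp(c) + 21.8469)*exp(c)/(0.9409*exp(8*c) + 6.1886*exp(7*c) + 15.8409*exp(6*c) + 25.2644*exp(5*c) + 25.1274*exp(4*c) + 2.8106*exp(3*c) - 4.0132*exp(2*c) - 18.3996*exp(c) + 7.2361)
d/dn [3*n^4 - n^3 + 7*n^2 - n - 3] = 12*n^3 - 3*n^2 + 14*n - 1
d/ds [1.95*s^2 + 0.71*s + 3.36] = 3.9*s + 0.71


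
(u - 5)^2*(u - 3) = u^3 - 13*u^2 + 55*u - 75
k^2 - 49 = (k - 7)*(k + 7)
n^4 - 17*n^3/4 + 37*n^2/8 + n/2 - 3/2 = (n - 2)^2*(n - 3/4)*(n + 1/2)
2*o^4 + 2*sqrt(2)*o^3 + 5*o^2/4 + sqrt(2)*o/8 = o*(o + sqrt(2)/2)*(sqrt(2)*o + 1/2)^2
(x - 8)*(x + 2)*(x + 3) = x^3 - 3*x^2 - 34*x - 48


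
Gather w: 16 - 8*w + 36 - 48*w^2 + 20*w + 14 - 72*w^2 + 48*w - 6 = -120*w^2 + 60*w + 60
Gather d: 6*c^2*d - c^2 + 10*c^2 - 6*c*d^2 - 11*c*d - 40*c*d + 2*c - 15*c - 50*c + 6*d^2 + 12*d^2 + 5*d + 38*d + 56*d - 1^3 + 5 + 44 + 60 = 9*c^2 - 63*c + d^2*(18 - 6*c) + d*(6*c^2 - 51*c + 99) + 108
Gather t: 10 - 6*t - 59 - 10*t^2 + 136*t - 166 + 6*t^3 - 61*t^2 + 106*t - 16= 6*t^3 - 71*t^2 + 236*t - 231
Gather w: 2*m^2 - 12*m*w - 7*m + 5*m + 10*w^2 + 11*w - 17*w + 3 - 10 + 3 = 2*m^2 - 2*m + 10*w^2 + w*(-12*m - 6) - 4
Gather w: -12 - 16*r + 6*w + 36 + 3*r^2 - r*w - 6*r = 3*r^2 - 22*r + w*(6 - r) + 24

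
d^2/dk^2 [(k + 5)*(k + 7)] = 2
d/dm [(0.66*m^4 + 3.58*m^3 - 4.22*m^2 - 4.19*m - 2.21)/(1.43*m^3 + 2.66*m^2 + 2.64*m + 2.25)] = (0.9438*m^6 + 3.5112*m^5 + 20.7846*m^4 + 36.8258*m^3 + 33.6505*m^2 - 7.2328*m - 3.5931)/(2.0449*m^6 + 7.6076*m^5 + 14.626*m^4 + 20.4798*m^3 + 18.9396*m^2 + 11.88*m + 5.0625)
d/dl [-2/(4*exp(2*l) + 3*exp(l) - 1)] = (16*exp(l) + 6)*exp(l)/(4*exp(2*l) + 3*exp(l) - 1)^2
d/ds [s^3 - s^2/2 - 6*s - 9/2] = 3*s^2 - s - 6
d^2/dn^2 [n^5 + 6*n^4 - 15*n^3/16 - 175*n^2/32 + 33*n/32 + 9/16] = 20*n^3 + 72*n^2 - 45*n/8 - 175/16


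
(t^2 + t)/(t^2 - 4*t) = (t + 1)/(t - 4)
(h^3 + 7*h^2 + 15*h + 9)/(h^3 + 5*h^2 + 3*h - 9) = (h + 1)/(h - 1)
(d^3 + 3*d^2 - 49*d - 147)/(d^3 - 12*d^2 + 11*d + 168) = (d + 7)/(d - 8)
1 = 1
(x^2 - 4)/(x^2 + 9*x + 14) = (x - 2)/(x + 7)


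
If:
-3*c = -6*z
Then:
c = 2*z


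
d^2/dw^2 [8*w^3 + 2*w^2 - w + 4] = 48*w + 4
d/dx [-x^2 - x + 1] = -2*x - 1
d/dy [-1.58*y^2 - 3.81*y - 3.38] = -3.16*y - 3.81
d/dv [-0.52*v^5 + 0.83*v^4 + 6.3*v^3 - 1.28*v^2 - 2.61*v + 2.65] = -2.6*v^4 + 3.32*v^3 + 18.9*v^2 - 2.56*v - 2.61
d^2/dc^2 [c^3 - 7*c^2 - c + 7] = 6*c - 14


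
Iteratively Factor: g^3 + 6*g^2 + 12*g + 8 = (g + 2)*(g^2 + 4*g + 4) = (g + 2)^2*(g + 2)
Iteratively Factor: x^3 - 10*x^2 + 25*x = (x - 5)*(x^2 - 5*x) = (x - 5)^2*(x)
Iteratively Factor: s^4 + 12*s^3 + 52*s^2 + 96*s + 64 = (s + 4)*(s^3 + 8*s^2 + 20*s + 16) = (s + 2)*(s + 4)*(s^2 + 6*s + 8) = (s + 2)*(s + 4)^2*(s + 2)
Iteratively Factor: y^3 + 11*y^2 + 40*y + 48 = (y + 4)*(y^2 + 7*y + 12) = (y + 3)*(y + 4)*(y + 4)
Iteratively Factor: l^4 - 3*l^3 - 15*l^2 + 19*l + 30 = (l - 5)*(l^3 + 2*l^2 - 5*l - 6) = (l - 5)*(l - 2)*(l^2 + 4*l + 3) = (l - 5)*(l - 2)*(l + 1)*(l + 3)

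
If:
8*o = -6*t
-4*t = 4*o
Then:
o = 0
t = 0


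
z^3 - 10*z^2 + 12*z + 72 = (z - 6)^2*(z + 2)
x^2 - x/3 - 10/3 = (x - 2)*(x + 5/3)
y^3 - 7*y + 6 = (y - 2)*(y - 1)*(y + 3)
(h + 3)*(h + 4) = h^2 + 7*h + 12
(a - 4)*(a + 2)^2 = a^3 - 12*a - 16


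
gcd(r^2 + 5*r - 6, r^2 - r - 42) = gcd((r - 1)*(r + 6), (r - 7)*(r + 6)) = r + 6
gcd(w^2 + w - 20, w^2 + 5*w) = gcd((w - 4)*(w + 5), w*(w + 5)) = w + 5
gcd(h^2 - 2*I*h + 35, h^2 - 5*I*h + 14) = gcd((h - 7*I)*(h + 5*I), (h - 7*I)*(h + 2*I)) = h - 7*I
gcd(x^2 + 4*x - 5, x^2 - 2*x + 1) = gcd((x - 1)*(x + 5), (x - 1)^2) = x - 1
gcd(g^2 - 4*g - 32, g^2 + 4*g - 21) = 1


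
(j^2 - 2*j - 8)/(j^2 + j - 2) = (j - 4)/(j - 1)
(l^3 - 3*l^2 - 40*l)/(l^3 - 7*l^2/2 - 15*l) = 2*(-l^2 + 3*l + 40)/(-2*l^2 + 7*l + 30)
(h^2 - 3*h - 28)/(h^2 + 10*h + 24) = (h - 7)/(h + 6)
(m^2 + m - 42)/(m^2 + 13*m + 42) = (m - 6)/(m + 6)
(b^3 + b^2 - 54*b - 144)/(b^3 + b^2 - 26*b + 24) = (b^2 - 5*b - 24)/(b^2 - 5*b + 4)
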